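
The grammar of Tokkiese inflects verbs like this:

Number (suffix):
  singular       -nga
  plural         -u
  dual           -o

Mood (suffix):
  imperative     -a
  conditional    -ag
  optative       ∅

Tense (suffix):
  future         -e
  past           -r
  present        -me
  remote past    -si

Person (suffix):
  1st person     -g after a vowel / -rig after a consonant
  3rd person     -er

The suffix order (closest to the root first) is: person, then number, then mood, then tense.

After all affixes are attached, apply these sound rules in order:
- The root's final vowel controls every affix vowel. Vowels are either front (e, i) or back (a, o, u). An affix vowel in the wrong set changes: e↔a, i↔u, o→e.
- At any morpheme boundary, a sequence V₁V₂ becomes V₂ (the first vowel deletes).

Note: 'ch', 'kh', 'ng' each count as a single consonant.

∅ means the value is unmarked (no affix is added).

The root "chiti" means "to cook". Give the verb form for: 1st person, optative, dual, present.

Attach person 1st person -g (after vowel 'i') → chitig.
Attach number dual -o → chitigo.
mood = optative: zero marking, form stays chitigo.
Attach tense present -me → chitigome.
Apply vowel harmony: chitigome → chitigeme.
Vowel deletion: no change.

chitigeme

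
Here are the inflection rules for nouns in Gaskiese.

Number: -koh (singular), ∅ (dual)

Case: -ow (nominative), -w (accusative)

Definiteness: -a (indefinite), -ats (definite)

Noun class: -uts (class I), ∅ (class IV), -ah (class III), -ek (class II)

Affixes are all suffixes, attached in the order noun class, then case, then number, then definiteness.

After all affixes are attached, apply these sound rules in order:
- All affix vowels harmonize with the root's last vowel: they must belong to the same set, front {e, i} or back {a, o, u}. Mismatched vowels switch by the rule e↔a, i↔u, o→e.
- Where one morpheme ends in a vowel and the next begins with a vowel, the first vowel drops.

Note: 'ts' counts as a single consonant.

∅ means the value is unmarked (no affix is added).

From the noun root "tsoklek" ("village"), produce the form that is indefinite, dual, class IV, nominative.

noun class = class IV: zero marking, form stays tsoklek.
Attach case nominative -ow → tsoklekow.
number = dual: zero marking, form stays tsoklekow.
Attach definiteness indefinite -a → tsoklekowa.
Apply vowel harmony: tsoklekowa → tsoklekewe.
Vowel deletion: no change.

tsoklekewe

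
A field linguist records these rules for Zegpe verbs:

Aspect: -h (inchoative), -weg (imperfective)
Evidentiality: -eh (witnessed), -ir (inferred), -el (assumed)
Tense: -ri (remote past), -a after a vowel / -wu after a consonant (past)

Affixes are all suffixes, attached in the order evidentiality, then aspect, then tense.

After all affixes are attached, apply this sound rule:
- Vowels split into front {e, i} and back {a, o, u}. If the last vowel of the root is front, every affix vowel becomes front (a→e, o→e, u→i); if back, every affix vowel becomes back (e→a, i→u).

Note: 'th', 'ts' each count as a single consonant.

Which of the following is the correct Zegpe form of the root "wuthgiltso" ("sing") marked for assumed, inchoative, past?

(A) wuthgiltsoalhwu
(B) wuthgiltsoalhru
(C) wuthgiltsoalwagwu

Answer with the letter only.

Attach evidentiality assumed -el → wuthgiltsoel.
Attach aspect inchoative -h → wuthgiltsoelh.
Attach tense past -wu (after consonant 'h') → wuthgiltsoelhwu.
Apply vowel harmony: wuthgiltsoelhwu → wuthgiltsoalhwu.
So the correct form is wuthgiltsoalhwu, option (A).
(C) wuthgiltsoalwagwu is wrong: it uses imperfective instead of inchoative for aspect.
(B) wuthgiltsoalhru is wrong: it uses remote past instead of past for tense.

A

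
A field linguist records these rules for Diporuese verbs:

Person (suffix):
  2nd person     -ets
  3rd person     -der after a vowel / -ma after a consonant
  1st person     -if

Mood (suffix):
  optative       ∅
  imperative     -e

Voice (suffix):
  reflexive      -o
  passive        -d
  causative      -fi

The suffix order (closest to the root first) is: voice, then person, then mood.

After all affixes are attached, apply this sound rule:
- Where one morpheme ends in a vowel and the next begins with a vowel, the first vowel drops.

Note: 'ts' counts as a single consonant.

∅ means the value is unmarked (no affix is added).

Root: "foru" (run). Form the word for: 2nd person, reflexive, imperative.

foretse

Attach voice reflexive -o → foruo.
Attach person 2nd person -ets → foruoets.
Attach mood imperative -e → foruoetse.
Apply vowel deletion: foruoetse → foretse.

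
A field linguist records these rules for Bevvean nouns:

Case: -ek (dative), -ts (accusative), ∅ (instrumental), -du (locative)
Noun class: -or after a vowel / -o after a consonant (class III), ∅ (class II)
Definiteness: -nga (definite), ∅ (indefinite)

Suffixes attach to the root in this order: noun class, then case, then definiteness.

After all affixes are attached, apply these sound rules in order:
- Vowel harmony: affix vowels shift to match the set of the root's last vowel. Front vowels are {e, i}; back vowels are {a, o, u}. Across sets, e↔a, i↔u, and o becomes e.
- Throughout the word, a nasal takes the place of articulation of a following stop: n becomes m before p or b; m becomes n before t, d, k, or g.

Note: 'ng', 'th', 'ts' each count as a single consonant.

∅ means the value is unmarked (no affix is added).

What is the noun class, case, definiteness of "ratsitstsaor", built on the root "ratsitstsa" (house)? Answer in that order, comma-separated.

Segment: ratsitstsa-or.
noun class: -or/o → class III.
case: ∅ → instrumental.
definiteness: ∅ → indefinite.

class III, instrumental, indefinite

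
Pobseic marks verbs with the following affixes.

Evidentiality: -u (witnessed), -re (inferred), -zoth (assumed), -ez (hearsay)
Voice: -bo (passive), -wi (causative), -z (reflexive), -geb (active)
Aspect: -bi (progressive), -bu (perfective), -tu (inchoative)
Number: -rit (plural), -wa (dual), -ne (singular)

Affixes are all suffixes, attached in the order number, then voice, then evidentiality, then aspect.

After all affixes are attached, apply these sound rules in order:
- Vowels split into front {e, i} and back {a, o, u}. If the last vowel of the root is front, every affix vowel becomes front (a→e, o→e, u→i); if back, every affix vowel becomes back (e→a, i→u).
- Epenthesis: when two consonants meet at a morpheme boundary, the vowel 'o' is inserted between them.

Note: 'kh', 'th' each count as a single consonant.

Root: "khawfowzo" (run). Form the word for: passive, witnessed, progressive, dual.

Attach number dual -wa → khawfowzowa.
Attach voice passive -bo → khawfowzowabo.
Attach evidentiality witnessed -u → khawfowzowabou.
Attach aspect progressive -bi → khawfowzowaboubi.
Apply vowel harmony: khawfowzowaboubi → khawfowzowaboubu.
Epenthesis: no change.

khawfowzowaboubu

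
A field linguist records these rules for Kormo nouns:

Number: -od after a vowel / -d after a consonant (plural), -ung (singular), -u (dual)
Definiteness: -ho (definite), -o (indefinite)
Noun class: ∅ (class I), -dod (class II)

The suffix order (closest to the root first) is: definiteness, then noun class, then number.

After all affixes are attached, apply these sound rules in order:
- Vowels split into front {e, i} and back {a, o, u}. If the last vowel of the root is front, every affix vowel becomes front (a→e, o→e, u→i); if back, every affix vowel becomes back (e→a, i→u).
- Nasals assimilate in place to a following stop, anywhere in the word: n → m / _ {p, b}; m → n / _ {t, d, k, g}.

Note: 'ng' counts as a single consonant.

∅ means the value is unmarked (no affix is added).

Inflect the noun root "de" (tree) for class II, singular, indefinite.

Attach definiteness indefinite -o → deo.
Attach noun class class II -dod → deodod.
Attach number singular -ung → deododung.
Apply vowel harmony: deododung → deededing.
Nasal assimilation: no change.

deededing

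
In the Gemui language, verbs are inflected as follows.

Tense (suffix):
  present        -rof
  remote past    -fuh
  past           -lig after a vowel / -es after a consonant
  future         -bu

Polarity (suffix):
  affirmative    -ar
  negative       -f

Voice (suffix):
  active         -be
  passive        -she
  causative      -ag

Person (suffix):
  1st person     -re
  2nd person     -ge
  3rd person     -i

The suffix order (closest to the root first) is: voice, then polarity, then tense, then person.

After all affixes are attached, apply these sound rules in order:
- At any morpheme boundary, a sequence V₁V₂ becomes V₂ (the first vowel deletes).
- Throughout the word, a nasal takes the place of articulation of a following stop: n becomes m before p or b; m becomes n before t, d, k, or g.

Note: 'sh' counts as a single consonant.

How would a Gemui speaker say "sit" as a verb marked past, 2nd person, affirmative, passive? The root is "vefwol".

vefwolsharesge

Attach voice passive -she → vefwolshe.
Attach polarity affirmative -ar → vefwolshear.
Attach tense past -es (after consonant 'r') → vefwolsheares.
Attach person 2nd person -ge → vefwolshearesge.
Apply vowel deletion: vefwolshearesge → vefwolsharesge.
Nasal assimilation: no change.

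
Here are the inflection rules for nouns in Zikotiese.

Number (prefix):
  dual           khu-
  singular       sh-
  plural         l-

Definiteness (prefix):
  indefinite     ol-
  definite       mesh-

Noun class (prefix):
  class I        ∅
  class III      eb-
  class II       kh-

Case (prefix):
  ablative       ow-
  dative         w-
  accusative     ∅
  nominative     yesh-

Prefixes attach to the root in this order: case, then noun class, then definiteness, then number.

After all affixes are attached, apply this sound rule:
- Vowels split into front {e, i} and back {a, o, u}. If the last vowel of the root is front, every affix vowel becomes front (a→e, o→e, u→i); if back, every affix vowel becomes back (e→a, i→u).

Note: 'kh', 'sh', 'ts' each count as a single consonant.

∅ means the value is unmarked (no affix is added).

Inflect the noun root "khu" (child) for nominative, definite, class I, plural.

Attach case nominative yesh- → yeshkhu.
noun class = class I: zero marking, form stays yeshkhu.
Attach definiteness definite mesh- → meshyeshkhu.
Attach number plural l- → lmeshyeshkhu.
Apply vowel harmony: lmeshyeshkhu → lmashyashkhu.

lmashyashkhu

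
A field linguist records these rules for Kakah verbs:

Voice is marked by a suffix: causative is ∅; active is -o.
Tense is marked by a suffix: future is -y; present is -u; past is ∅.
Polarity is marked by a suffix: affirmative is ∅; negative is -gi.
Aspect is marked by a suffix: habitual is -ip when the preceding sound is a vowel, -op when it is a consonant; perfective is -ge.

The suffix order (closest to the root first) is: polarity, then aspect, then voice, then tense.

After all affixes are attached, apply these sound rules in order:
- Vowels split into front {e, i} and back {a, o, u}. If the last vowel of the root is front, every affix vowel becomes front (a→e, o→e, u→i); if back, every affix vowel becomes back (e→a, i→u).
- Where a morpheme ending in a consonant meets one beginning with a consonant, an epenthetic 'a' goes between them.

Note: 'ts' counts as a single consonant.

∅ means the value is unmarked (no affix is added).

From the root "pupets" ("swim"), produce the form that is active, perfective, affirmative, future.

polarity = affirmative: zero marking, form stays pupets.
Attach aspect perfective -ge → pupetsge.
Attach voice active -o → pupetsgeo.
Attach tense future -y → pupetsgeoy.
Apply vowel harmony: pupetsgeoy → pupetsgeey.
Apply epenthesis: pupetsgeey → pupetsageey.

pupetsageey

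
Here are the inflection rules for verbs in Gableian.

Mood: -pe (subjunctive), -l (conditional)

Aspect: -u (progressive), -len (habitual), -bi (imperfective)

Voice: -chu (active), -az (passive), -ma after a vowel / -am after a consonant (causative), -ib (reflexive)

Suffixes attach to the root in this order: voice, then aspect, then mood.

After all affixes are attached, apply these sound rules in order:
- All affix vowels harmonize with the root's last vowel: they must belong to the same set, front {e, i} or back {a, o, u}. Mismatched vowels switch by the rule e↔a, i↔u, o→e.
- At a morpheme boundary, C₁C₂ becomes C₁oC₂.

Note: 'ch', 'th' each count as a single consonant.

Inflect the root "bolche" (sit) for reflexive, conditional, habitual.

Attach voice reflexive -ib → bolcheib.
Attach aspect habitual -len → bolcheiblen.
Attach mood conditional -l → bolcheiblenl.
Vowel harmony: no change.
Apply epenthesis: bolcheiblenl → bolcheibolenol.

bolcheibolenol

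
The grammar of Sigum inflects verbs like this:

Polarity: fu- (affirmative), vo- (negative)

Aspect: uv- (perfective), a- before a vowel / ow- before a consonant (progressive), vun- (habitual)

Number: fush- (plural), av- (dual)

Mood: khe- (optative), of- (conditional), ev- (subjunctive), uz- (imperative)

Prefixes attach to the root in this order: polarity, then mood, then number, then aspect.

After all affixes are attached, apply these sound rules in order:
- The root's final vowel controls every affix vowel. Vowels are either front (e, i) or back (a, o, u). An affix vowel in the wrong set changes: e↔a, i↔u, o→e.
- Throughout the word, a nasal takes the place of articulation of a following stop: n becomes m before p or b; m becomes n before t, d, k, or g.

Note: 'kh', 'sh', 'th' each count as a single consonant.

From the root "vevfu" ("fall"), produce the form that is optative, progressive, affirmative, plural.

Attach polarity affirmative fu- → fuvevfu.
Attach mood optative khe- → khefuvevfu.
Attach number plural fush- → fushkhefuvevfu.
Attach aspect progressive ow- (before consonant 'f') → owfushkhefuvevfu.
Apply vowel harmony: owfushkhefuvevfu → owfushkhafuvevfu.
Nasal assimilation: no change.

owfushkhafuvevfu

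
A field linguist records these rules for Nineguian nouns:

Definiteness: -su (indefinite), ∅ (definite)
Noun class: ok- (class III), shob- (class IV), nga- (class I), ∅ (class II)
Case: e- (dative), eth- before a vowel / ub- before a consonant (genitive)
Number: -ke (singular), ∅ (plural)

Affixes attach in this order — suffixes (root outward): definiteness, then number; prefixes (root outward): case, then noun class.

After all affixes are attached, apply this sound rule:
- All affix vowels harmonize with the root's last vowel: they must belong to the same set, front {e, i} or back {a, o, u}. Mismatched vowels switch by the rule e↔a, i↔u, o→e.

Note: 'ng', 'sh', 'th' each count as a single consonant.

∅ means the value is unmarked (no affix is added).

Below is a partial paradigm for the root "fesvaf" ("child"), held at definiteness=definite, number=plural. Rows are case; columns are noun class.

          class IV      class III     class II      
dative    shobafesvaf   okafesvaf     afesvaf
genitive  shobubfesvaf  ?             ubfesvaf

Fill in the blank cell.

definiteness = definite: zero marking, form stays fesvaf.
Attach case genitive ub- (before consonant 'f') → ubfesvaf.
Attach noun class class III ok- → okubfesvaf.
number = plural: zero marking, form stays okubfesvaf.
Vowel harmony: no change.

okubfesvaf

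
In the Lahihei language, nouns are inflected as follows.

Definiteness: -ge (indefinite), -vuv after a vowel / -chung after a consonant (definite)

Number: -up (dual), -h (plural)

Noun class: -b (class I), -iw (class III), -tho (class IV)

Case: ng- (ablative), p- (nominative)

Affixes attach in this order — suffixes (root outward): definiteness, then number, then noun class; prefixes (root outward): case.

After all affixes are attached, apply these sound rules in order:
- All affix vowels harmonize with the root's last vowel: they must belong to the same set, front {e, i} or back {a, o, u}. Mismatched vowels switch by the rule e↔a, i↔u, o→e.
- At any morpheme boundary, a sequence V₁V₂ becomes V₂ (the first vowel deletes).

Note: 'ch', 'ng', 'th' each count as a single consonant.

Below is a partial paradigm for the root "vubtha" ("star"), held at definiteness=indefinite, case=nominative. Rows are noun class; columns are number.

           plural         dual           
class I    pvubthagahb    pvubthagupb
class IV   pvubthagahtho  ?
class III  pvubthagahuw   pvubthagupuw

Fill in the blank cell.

pvubthaguptho

Attach definiteness indefinite -ge → vubthage.
Attach number dual -up → vubthageup.
Attach noun class class IV -tho → vubthageuptho.
Attach case nominative p- → pvubthageuptho.
Apply vowel harmony: pvubthageuptho → pvubthagauptho.
Apply vowel deletion: pvubthagauptho → pvubthaguptho.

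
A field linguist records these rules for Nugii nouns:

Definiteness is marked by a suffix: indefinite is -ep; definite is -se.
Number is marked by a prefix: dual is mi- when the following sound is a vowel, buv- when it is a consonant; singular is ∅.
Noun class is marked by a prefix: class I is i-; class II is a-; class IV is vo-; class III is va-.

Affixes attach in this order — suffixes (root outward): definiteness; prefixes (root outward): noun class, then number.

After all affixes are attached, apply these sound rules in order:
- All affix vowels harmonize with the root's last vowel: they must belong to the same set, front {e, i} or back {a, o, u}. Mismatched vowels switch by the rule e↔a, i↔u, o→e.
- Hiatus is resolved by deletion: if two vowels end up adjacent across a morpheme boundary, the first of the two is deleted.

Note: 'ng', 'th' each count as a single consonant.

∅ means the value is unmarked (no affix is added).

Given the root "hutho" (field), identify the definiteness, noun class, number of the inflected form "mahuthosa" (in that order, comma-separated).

Segment: mi-a-hutho-se.
definiteness: -se → definite.
noun class: a- → class II.
number: mi/buv- → dual.

definite, class II, dual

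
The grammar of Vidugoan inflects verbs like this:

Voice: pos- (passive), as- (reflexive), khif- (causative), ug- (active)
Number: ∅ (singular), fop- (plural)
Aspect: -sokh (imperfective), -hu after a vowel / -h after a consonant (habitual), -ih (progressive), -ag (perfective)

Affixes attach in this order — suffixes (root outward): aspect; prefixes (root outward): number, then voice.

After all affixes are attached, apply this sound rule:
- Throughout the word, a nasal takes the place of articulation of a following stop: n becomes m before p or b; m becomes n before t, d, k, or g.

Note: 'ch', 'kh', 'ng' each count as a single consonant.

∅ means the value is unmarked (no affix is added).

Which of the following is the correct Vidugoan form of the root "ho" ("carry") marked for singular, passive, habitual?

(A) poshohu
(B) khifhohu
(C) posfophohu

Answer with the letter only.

Attach aspect habitual -hu (after vowel 'o') → hohu.
number = singular: zero marking, form stays hohu.
Attach voice passive pos- → poshohu.
Nasal assimilation: no change.
So the correct form is poshohu, option (A).
(B) khifhohu is wrong: it uses causative instead of passive for voice.
(C) posfophohu is wrong: it uses plural instead of singular for number.

A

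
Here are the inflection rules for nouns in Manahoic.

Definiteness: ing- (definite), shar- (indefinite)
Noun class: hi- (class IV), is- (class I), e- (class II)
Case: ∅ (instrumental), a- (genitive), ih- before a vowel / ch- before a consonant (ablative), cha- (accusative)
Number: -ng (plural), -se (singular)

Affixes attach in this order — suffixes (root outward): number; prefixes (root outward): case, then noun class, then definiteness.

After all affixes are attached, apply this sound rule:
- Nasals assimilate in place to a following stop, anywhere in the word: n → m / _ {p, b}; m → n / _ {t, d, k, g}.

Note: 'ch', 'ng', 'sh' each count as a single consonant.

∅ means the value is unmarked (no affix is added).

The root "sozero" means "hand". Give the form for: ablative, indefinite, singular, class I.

Attach number singular -se → sozerose.
Attach case ablative ch- (before consonant 's') → chsozerose.
Attach noun class class I is- → ischsozerose.
Attach definiteness indefinite shar- → sharischsozerose.
Nasal assimilation: no change.

sharischsozerose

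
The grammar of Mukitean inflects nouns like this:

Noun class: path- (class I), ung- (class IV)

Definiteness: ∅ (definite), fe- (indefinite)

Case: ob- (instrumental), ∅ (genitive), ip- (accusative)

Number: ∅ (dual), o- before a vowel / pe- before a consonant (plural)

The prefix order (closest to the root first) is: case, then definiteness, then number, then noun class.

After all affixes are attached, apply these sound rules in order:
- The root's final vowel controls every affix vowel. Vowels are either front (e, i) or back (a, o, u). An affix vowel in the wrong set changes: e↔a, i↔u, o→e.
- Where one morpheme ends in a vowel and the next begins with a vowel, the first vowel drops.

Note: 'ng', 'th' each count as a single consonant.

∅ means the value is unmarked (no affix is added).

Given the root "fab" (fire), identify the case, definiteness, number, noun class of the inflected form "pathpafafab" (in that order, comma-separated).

Segment: path-pe-fe-fab.
case: ∅ → genitive.
definiteness: fe- → indefinite.
number: o/pe- → plural.
noun class: path- → class I.

genitive, indefinite, plural, class I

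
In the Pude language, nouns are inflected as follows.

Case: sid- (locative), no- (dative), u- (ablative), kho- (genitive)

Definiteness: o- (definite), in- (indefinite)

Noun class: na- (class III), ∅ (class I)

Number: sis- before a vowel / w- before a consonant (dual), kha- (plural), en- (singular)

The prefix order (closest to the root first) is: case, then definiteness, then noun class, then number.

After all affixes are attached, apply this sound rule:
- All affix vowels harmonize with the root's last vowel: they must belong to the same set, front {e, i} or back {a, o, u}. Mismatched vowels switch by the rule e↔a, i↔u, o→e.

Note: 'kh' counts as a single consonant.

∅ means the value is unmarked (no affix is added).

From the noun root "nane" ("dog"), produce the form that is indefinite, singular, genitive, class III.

enneinkhenane

Attach case genitive kho- → khonane.
Attach definiteness indefinite in- → inkhonane.
Attach noun class class III na- → nainkhonane.
Attach number singular en- → ennainkhonane.
Apply vowel harmony: ennainkhonane → enneinkhenane.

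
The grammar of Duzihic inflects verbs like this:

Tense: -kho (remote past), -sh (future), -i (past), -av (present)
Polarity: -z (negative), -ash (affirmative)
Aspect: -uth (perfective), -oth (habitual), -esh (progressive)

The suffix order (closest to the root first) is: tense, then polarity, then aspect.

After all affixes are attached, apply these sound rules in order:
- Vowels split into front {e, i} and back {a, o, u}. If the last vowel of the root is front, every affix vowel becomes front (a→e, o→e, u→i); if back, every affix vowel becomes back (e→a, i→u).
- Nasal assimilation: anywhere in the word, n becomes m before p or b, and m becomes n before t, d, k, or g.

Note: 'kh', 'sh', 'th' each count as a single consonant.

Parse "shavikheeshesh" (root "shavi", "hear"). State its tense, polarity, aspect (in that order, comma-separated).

remote past, affirmative, progressive

Segment: shavi-kho-ash-esh.
tense: -kho → remote past.
polarity: -ash → affirmative.
aspect: -esh → progressive.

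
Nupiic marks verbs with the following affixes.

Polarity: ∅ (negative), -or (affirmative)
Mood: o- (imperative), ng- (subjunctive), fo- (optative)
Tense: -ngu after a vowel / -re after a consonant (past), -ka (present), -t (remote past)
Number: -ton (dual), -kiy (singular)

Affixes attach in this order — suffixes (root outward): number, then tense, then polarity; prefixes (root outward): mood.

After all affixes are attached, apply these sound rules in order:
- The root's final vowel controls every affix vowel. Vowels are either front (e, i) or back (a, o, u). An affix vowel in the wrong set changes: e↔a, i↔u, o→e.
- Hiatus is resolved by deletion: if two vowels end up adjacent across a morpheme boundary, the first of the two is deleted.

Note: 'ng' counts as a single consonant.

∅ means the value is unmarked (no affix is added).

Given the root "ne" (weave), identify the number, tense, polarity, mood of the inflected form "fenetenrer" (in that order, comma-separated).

dual, past, affirmative, optative

Segment: fo-ne-ton-re-or.
number: -ton → dual.
tense: -ngu/re → past.
polarity: -or → affirmative.
mood: fo- → optative.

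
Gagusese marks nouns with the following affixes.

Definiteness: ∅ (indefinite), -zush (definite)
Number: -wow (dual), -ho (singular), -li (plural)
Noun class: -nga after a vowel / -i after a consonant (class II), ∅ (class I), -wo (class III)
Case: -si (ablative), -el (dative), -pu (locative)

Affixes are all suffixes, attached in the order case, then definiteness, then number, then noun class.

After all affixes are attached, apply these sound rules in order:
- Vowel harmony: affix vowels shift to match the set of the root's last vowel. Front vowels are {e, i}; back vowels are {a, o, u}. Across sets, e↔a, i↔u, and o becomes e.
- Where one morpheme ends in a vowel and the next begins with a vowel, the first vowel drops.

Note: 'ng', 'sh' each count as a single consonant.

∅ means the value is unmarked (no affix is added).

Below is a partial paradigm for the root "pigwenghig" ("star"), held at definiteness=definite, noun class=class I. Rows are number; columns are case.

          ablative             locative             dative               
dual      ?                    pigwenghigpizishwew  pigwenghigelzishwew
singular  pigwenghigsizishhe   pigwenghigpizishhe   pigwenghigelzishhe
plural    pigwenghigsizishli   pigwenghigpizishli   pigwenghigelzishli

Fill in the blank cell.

Attach case ablative -si → pigwenghigsi.
Attach definiteness definite -zush → pigwenghigsizush.
Attach number dual -wow → pigwenghigsizushwow.
noun class = class I: zero marking, form stays pigwenghigsizushwow.
Apply vowel harmony: pigwenghigsizushwow → pigwenghigsizishwew.
Vowel deletion: no change.

pigwenghigsizishwew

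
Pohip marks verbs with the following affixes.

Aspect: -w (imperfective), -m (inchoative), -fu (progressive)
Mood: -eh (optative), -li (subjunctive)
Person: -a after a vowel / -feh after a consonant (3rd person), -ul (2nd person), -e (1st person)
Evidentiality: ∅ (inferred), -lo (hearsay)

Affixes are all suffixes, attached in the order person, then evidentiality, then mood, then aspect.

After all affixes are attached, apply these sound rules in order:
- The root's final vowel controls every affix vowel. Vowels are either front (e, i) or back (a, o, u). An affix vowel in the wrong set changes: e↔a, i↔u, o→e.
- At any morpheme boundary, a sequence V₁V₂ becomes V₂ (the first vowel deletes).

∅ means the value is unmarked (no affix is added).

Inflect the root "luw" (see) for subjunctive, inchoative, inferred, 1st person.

Attach person 1st person -e → luwe.
evidentiality = inferred: zero marking, form stays luwe.
Attach mood subjunctive -li → luweli.
Attach aspect inchoative -m → luwelim.
Apply vowel harmony: luwelim → luwalum.
Vowel deletion: no change.

luwalum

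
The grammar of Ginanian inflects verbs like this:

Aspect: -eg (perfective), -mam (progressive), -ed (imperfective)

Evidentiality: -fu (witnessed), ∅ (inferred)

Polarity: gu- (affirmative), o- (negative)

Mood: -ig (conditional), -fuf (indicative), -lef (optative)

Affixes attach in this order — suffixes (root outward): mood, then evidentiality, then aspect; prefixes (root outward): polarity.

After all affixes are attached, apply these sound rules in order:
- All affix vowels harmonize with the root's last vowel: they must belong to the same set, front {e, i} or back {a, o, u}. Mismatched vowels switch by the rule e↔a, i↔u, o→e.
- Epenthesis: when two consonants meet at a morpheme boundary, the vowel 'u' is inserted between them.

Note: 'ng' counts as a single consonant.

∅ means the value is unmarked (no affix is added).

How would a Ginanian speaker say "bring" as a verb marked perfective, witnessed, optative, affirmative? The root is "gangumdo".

gugangumdolafufuag

Attach polarity affirmative gu- → gugangumdo.
Attach mood optative -lef → gugangumdolef.
Attach evidentiality witnessed -fu → gugangumdoleffu.
Attach aspect perfective -eg → gugangumdoleffueg.
Apply vowel harmony: gugangumdoleffueg → gugangumdolaffuag.
Apply epenthesis: gugangumdolaffuag → gugangumdolafufuag.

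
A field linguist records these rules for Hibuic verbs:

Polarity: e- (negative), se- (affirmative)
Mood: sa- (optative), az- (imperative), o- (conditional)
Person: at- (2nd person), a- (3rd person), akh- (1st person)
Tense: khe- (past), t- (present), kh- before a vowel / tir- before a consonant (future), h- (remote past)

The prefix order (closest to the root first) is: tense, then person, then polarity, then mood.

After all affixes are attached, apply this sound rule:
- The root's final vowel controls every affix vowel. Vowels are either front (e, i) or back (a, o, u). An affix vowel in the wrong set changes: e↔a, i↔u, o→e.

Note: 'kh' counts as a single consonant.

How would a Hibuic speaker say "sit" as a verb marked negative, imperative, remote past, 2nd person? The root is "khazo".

Attach tense remote past h- → hkhazo.
Attach person 2nd person at- → athkhazo.
Attach polarity negative e- → eathkhazo.
Attach mood imperative az- → azeathkhazo.
Apply vowel harmony: azeathkhazo → azaathkhazo.

azaathkhazo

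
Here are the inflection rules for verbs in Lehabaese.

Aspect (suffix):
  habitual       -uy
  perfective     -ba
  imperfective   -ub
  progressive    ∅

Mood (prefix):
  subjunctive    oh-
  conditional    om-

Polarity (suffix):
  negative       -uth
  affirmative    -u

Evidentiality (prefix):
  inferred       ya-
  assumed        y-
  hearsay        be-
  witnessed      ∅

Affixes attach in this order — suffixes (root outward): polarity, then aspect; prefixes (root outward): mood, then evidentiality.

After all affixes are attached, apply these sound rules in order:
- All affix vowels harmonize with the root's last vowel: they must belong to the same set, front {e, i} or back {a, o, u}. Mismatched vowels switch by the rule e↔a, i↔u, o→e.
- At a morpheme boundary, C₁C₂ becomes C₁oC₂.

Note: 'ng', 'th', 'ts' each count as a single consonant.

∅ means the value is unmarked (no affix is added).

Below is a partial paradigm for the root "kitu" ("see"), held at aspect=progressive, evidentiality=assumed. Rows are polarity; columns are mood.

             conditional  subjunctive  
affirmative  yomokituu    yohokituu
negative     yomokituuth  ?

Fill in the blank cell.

yohokituuth

Attach mood subjunctive oh- → ohkitu.
Attach polarity negative -uth → ohkituuth.
aspect = progressive: zero marking, form stays ohkituuth.
Attach evidentiality assumed y- → yohkituuth.
Vowel harmony: no change.
Apply epenthesis: yohkituuth → yohokituuth.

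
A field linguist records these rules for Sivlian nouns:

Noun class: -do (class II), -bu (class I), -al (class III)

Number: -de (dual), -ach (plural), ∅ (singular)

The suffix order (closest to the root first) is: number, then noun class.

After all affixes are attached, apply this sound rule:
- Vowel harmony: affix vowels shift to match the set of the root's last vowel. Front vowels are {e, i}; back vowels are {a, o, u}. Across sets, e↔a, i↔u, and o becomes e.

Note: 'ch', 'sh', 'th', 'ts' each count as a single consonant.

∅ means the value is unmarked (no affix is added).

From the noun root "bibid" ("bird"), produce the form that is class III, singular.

number = singular: zero marking, form stays bibid.
Attach noun class class III -al → bibidal.
Apply vowel harmony: bibidal → bibidel.

bibidel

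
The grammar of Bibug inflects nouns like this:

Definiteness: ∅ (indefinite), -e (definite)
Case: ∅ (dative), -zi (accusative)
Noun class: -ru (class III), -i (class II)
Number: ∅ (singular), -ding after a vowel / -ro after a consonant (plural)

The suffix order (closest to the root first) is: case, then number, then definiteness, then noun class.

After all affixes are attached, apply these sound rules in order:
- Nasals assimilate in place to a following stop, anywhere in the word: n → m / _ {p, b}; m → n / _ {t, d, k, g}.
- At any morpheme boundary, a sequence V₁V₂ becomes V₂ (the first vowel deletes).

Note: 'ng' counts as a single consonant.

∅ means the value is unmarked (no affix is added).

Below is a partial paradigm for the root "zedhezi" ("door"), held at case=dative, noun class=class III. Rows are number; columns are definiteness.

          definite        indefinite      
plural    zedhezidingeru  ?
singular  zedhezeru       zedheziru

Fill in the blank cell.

zedhezidingru

case = dative: zero marking, form stays zedhezi.
Attach number plural -ding (after vowel 'i') → zedheziding.
definiteness = indefinite: zero marking, form stays zedheziding.
Attach noun class class III -ru → zedhezidingru.
Nasal assimilation: no change.
Vowel deletion: no change.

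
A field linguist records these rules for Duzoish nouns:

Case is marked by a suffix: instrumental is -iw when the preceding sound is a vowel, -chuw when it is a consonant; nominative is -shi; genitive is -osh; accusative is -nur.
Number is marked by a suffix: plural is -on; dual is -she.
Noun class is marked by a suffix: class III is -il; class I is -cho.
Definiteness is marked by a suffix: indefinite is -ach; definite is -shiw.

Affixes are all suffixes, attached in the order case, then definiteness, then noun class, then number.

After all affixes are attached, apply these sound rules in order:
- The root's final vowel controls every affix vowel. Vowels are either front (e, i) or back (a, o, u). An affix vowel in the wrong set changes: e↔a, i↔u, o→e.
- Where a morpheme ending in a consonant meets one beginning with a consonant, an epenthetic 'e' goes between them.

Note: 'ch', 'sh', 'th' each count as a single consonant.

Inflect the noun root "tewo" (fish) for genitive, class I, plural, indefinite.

tewooshachechoon

Attach case genitive -osh → tewoosh.
Attach definiteness indefinite -ach → tewooshach.
Attach noun class class I -cho → tewooshachcho.
Attach number plural -on → tewooshachchoon.
Vowel harmony: no change.
Apply epenthesis: tewooshachchoon → tewooshachechoon.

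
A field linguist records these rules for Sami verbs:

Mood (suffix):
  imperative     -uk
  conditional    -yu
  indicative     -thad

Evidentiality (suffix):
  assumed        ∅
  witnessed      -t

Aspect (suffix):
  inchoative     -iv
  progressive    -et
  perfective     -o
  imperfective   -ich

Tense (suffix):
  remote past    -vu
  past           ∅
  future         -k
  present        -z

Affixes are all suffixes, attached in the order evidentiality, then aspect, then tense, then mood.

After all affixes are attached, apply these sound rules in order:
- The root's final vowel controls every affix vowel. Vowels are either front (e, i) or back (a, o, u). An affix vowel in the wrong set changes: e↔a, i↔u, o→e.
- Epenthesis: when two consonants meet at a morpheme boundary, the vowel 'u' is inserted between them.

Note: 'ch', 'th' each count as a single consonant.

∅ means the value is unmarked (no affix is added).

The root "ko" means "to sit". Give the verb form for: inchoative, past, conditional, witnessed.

kotuvuyu

Attach evidentiality witnessed -t → kot.
Attach aspect inchoative -iv → kotiv.
tense = past: zero marking, form stays kotiv.
Attach mood conditional -yu → kotivyu.
Apply vowel harmony: kotivyu → kotuvyu.
Apply epenthesis: kotuvyu → kotuvuyu.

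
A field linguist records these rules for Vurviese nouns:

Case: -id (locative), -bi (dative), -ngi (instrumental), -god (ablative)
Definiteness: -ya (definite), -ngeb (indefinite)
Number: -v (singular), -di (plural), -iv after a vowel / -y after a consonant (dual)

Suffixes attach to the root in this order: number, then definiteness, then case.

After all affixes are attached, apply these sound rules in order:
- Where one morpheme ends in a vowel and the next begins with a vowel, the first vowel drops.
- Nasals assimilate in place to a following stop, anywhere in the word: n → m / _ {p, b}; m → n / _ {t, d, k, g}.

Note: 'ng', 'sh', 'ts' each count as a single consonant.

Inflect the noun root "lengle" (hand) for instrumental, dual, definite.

lenglivyangi

Attach number dual -iv (after vowel 'e') → lengleiv.
Attach definiteness definite -ya → lengleivya.
Attach case instrumental -ngi → lengleivyangi.
Apply vowel deletion: lengleivyangi → lenglivyangi.
Nasal assimilation: no change.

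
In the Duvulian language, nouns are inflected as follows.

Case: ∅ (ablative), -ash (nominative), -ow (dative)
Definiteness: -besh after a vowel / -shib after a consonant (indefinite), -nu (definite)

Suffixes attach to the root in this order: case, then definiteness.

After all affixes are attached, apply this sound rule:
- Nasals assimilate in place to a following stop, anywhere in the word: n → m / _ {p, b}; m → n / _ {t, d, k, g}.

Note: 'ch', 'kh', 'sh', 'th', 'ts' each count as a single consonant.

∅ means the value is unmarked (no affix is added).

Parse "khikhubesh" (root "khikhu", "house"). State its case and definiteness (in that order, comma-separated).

Segment: khikhu-besh.
case: ∅ → ablative.
definiteness: -besh/shib → indefinite.

ablative, indefinite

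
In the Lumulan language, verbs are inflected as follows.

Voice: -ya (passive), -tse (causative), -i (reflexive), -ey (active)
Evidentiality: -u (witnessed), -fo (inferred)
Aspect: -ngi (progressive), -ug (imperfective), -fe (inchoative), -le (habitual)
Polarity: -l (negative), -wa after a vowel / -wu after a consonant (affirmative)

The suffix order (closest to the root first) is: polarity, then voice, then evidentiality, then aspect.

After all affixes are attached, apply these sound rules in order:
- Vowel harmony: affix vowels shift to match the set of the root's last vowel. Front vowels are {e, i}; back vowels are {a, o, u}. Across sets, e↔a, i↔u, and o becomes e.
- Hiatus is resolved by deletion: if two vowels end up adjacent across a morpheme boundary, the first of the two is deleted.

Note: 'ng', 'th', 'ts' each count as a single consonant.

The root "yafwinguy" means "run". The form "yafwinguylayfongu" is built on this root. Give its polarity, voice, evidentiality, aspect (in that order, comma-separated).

negative, active, inferred, progressive

Segment: yafwinguy-l-ey-fo-ngi.
polarity: -l → negative.
voice: -ey → active.
evidentiality: -fo → inferred.
aspect: -ngi → progressive.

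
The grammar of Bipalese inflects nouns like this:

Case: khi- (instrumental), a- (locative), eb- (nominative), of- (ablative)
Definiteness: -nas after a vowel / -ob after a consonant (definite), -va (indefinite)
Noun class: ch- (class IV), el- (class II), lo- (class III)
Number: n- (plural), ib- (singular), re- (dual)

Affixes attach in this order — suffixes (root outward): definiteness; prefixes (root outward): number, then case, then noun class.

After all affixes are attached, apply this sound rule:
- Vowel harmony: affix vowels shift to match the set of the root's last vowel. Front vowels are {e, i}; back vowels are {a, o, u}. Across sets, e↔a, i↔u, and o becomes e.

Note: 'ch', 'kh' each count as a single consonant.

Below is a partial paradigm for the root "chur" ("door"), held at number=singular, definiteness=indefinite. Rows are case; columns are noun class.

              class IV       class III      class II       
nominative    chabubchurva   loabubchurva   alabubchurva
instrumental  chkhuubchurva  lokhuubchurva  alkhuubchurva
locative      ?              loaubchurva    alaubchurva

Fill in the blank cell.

chaubchurva

Attach number singular ib- → ibchur.
Attach definiteness indefinite -va → ibchurva.
Attach case locative a- → aibchurva.
Attach noun class class IV ch- → chaibchurva.
Apply vowel harmony: chaibchurva → chaubchurva.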